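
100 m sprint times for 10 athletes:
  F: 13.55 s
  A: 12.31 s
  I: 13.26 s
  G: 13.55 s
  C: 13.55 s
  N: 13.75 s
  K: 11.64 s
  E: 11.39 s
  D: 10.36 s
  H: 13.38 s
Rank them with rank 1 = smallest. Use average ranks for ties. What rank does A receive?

Sorted (ascending): 10.36, 11.39, 11.64, 12.31, 13.26, 13.38, 13.55, 13.55, 13.55, 13.75
The 3 values of 13.55 occupy positions 7–9 → average rank 8.
A has value 12.31 s → rank 4.

4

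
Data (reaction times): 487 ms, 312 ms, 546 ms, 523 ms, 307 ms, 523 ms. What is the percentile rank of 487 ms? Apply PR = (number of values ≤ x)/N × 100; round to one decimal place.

50.0

N = 6.
Strictly below 487: 2. Equal to 487: 1.
PR = 3/6 × 100 = 50.0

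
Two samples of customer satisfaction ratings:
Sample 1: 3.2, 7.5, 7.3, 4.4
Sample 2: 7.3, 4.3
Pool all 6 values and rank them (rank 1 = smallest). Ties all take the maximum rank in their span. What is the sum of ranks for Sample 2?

Sorted (ascending): 3.2, 4.3, 4.4, 7.3, 7.3, 7.5
The 2 values of 7.3 occupy positions 4–5 → each gets rank 5.
Sample 2 values → pooled ranks: 7.3→5, 4.3→2
Rank sum = 5 + 2 = 7

7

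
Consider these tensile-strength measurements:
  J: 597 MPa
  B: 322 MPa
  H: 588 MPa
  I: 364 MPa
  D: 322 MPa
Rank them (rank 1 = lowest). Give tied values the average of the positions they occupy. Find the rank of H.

4

Sorted (ascending): 322, 322, 364, 588, 597
The 2 values of 322 occupy positions 1–2 → average rank (1+2)/2 = 1.5.
H has value 588 MPa → rank 4.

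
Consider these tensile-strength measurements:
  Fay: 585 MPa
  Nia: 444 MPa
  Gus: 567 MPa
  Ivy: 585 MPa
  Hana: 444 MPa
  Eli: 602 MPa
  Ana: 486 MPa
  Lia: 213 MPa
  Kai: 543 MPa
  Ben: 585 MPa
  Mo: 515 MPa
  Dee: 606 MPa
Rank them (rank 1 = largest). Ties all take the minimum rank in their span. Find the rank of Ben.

Sorted (descending): 606, 602, 585, 585, 585, 567, 543, 515, 486, 444, 444, 213
The 3 values of 585 occupy positions 3–5 → each gets rank 3.
The 2 values of 444 occupy positions 10–11 → each gets rank 10.
Ben has value 585 MPa → rank 3.

3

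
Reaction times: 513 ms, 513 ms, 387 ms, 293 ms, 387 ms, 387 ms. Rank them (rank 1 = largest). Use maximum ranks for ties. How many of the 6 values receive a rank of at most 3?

2

Sorted (descending): 513, 513, 387, 387, 387, 293
The 2 values of 513 occupy positions 1–2 → each gets rank 2.
The 3 values of 387 occupy positions 3–5 → each gets rank 5.
Ranks ≤ 3: {2, 2} → 2 values.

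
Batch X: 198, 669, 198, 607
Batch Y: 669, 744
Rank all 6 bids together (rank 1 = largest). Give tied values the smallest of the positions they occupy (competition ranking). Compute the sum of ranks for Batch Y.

Sorted (descending): 744, 669, 669, 607, 198, 198
The 2 values of 669 occupy positions 2–3 → each gets rank 2.
The 2 values of 198 occupy positions 5–6 → each gets rank 5.
Batch Y values → pooled ranks: 669→2, 744→1
Rank sum = 2 + 1 = 3

3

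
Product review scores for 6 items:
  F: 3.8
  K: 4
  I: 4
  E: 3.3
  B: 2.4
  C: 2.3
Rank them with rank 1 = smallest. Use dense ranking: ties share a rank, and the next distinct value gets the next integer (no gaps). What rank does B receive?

Sorted (ascending): 2.3, 2.4, 3.3, 3.8, 4, 4
The 2 values of 4 share dense rank 5.
Remaining distinct values take the next consecutive integers.
B has value 2.4 → rank 2.

2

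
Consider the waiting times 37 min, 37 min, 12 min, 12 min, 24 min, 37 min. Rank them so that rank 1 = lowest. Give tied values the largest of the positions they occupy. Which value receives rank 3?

Sorted (ascending): 12, 12, 24, 37, 37, 37
The 2 values of 12 occupy positions 1–2 → each gets rank 2.
The 3 values of 37 occupy positions 4–6 → each gets rank 6.
Rank 3 → value 24.

24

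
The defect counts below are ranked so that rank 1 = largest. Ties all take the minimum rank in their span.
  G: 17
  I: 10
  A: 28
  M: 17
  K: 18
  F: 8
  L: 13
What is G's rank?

Sorted (descending): 28, 18, 17, 17, 13, 10, 8
The 2 values of 17 occupy positions 3–4 → each gets rank 3.
G has value 17 → rank 3.

3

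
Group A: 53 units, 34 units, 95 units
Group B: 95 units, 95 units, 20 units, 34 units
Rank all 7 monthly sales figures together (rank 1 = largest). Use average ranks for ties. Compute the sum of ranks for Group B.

Sorted (descending): 95, 95, 95, 53, 34, 34, 20
The 3 values of 95 occupy positions 1–3 → average rank 2.
The 2 values of 34 occupy positions 5–6 → average rank (5+6)/2 = 5.5.
Group B values → pooled ranks: 95→2, 95→2, 20→7, 34→5.5
Rank sum = 2 + 2 + 7 + 5.5 = 16.5

16.5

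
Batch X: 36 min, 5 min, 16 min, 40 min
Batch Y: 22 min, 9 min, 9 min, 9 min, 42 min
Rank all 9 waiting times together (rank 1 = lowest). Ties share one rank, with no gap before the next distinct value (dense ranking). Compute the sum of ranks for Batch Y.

17

Sorted (ascending): 5, 9, 9, 9, 16, 22, 36, 40, 42
The 3 values of 9 share dense rank 2.
Remaining distinct values take the next consecutive integers.
Batch Y values → pooled ranks: 22→4, 9→2, 9→2, 9→2, 42→7
Rank sum = 4 + 2 + 2 + 2 + 7 = 17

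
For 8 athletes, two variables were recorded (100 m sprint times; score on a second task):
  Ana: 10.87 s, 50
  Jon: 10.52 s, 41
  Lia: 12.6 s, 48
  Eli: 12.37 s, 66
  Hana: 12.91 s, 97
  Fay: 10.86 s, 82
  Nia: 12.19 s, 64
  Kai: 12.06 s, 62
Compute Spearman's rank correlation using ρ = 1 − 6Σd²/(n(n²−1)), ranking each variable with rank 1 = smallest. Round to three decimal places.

0.405

Ranks of variable 1: 3, 1, 7, 6, 8, 2, 5, 4
Ranks of variable 2: 3, 1, 2, 6, 8, 7, 5, 4
d = r₁ − r₂: 0, 0, 5, 0, 0, -5, 0, 0
d²: 0, 0, 25, 0, 0, 25, 0, 0; Σd² = 50
ρ = 1 − 6·50/(8·63) = 1 − 300/504 = 0.405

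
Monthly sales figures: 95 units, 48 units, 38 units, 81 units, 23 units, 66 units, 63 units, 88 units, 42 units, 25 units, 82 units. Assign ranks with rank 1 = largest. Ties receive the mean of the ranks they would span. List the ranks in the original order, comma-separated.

1, 7, 9, 4, 11, 5, 6, 2, 8, 10, 3

Sorted (descending): 95, 88, 82, 81, 66, 63, 48, 42, 38, 25, 23
No ties — each value takes its position as its rank.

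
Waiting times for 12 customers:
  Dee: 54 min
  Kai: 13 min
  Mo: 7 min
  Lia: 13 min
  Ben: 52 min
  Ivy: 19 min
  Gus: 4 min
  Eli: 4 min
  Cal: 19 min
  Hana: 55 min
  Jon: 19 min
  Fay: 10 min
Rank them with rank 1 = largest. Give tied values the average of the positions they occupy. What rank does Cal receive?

Sorted (descending): 55, 54, 52, 19, 19, 19, 13, 13, 10, 7, 4, 4
The 3 values of 19 occupy positions 4–6 → average rank 5.
The 2 values of 13 occupy positions 7–8 → average rank (7+8)/2 = 7.5.
The 2 values of 4 occupy positions 11–12 → average rank (11+12)/2 = 11.5.
Cal has value 19 min → rank 5.

5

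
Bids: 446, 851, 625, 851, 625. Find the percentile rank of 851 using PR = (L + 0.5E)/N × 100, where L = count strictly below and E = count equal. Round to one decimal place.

N = 5.
Strictly below 851: 3. Equal to 851: 2.
PR = (3 + 0.5·2)/5 × 100 = 80.0

80.0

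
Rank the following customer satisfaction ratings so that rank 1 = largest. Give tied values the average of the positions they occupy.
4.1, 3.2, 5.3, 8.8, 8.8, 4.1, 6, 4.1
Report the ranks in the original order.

Sorted (descending): 8.8, 8.8, 6, 5.3, 4.1, 4.1, 4.1, 3.2
The 2 values of 8.8 occupy positions 1–2 → average rank (1+2)/2 = 1.5.
The 3 values of 4.1 occupy positions 5–7 → average rank 6.

6, 8, 4, 1.5, 1.5, 6, 3, 6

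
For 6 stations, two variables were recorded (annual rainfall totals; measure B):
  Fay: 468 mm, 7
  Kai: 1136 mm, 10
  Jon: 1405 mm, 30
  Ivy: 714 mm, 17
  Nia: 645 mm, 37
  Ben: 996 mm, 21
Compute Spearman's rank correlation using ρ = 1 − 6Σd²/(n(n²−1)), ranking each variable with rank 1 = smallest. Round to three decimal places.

Ranks of variable 1: 1, 5, 6, 3, 2, 4
Ranks of variable 2: 1, 2, 5, 3, 6, 4
d = r₁ − r₂: 0, 3, 1, 0, -4, 0
d²: 0, 9, 1, 0, 16, 0; Σd² = 26
ρ = 1 − 6·26/(6·35) = 1 − 156/210 = 0.257

0.257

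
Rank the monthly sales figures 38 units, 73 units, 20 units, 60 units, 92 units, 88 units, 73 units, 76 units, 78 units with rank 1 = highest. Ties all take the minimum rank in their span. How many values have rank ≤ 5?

6

Sorted (descending): 92, 88, 78, 76, 73, 73, 60, 38, 20
The 2 values of 73 occupy positions 5–6 → each gets rank 5.
Ranks ≤ 5: {1, 2, 3, 4, 5, 5} → 6 values.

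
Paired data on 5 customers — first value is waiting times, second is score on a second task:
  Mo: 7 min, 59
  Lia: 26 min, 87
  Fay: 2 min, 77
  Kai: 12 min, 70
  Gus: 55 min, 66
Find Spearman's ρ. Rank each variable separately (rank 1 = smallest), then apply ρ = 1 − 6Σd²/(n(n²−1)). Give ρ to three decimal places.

Ranks of variable 1: 2, 4, 1, 3, 5
Ranks of variable 2: 1, 5, 4, 3, 2
d = r₁ − r₂: 1, -1, -3, 0, 3
d²: 1, 1, 9, 0, 9; Σd² = 20
ρ = 1 − 6·20/(5·24) = 1 − 120/120 = 0.000

0.000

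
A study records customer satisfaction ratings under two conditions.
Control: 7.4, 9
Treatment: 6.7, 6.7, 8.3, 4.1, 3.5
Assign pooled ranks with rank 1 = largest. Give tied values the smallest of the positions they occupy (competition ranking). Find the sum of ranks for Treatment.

23

Sorted (descending): 9, 8.3, 7.4, 6.7, 6.7, 4.1, 3.5
The 2 values of 6.7 occupy positions 4–5 → each gets rank 4.
Treatment values → pooled ranks: 6.7→4, 6.7→4, 8.3→2, 4.1→6, 3.5→7
Rank sum = 4 + 4 + 2 + 6 + 7 = 23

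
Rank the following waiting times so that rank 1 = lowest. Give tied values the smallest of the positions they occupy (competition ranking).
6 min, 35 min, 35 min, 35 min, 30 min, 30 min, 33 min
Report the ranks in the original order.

Sorted (ascending): 6, 30, 30, 33, 35, 35, 35
The 2 values of 30 occupy positions 2–3 → each gets rank 2.
The 3 values of 35 occupy positions 5–7 → each gets rank 5.

1, 5, 5, 5, 2, 2, 4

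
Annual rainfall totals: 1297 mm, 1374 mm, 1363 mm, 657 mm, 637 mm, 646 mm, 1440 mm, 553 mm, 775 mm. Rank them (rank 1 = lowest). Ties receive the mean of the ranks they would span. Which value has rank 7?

Sorted (ascending): 553, 637, 646, 657, 775, 1297, 1363, 1374, 1440
No ties — each value takes its position as its rank.
Rank 7 → value 1363.

1363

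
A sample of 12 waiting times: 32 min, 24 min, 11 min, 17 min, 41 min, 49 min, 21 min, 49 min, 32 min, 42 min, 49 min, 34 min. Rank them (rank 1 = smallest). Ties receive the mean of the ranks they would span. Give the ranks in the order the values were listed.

5.5, 4, 1, 2, 8, 11, 3, 11, 5.5, 9, 11, 7

Sorted (ascending): 11, 17, 21, 24, 32, 32, 34, 41, 42, 49, 49, 49
The 2 values of 32 occupy positions 5–6 → average rank (5+6)/2 = 5.5.
The 3 values of 49 occupy positions 10–12 → average rank 11.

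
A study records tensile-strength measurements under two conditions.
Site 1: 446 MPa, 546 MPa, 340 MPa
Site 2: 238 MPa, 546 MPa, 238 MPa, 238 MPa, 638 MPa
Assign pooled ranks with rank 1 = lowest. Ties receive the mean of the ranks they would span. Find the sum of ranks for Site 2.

20.5

Sorted (ascending): 238, 238, 238, 340, 446, 546, 546, 638
The 3 values of 238 occupy positions 1–3 → average rank 2.
The 2 values of 546 occupy positions 6–7 → average rank (6+7)/2 = 6.5.
Site 2 values → pooled ranks: 238→2, 546→6.5, 238→2, 238→2, 638→8
Rank sum = 2 + 6.5 + 2 + 2 + 8 = 20.5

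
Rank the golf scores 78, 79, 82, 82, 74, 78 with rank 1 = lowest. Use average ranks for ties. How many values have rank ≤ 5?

Sorted (ascending): 74, 78, 78, 79, 82, 82
The 2 values of 78 occupy positions 2–3 → average rank (2+3)/2 = 2.5.
The 2 values of 82 occupy positions 5–6 → average rank (5+6)/2 = 5.5.
Ranks ≤ 5: {1, 2.5, 2.5, 4} → 4 values.

4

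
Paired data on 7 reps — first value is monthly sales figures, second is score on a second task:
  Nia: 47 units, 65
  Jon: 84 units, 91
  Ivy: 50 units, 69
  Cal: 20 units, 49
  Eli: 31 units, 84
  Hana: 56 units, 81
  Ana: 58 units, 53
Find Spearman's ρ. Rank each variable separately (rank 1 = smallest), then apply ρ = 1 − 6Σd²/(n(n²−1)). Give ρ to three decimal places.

Ranks of variable 1: 3, 7, 4, 1, 2, 5, 6
Ranks of variable 2: 3, 7, 4, 1, 6, 5, 2
d = r₁ − r₂: 0, 0, 0, 0, -4, 0, 4
d²: 0, 0, 0, 0, 16, 0, 16; Σd² = 32
ρ = 1 − 6·32/(7·48) = 1 − 192/336 = 0.429

0.429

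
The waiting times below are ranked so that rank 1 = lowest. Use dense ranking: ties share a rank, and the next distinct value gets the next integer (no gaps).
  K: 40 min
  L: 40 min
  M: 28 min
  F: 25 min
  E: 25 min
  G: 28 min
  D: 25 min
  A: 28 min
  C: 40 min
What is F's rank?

Sorted (ascending): 25, 25, 25, 28, 28, 28, 40, 40, 40
The 3 values of 25 share dense rank 1.
The 3 values of 28 share dense rank 2.
The 3 values of 40 share dense rank 3.
F has value 25 min → rank 1.

1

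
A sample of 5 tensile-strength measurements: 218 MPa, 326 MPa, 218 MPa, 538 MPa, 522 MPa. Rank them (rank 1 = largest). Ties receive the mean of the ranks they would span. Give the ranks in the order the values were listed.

Sorted (descending): 538, 522, 326, 218, 218
The 2 values of 218 occupy positions 4–5 → average rank (4+5)/2 = 4.5.

4.5, 3, 4.5, 1, 2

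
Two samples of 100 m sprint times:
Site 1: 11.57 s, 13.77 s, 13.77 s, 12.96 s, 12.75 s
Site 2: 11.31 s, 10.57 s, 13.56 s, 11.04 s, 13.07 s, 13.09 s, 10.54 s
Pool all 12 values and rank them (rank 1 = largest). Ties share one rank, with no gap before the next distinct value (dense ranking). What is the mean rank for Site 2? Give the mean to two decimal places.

Sorted (descending): 13.77, 13.77, 13.56, 13.09, 13.07, 12.96, 12.75, 11.57, 11.31, 11.04, 10.57, 10.54
The 2 values of 13.77 share dense rank 1.
Remaining distinct values take the next consecutive integers.
Site 2 values → pooled ranks: 11.31→8, 10.57→10, 13.56→2, 11.04→9, 13.07→4, 13.09→3, 10.54→11
Mean rank = (8 + 10 + 2 + 9 + 4 + 3 + 11) / 7 = 6.71

6.71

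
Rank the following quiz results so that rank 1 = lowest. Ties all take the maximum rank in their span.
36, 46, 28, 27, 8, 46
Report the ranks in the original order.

Sorted (ascending): 8, 27, 28, 36, 46, 46
The 2 values of 46 occupy positions 5–6 → each gets rank 6.

4, 6, 3, 2, 1, 6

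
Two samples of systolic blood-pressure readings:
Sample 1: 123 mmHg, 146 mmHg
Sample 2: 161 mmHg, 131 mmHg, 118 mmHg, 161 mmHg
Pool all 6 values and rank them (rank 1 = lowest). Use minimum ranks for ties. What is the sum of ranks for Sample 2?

14

Sorted (ascending): 118, 123, 131, 146, 161, 161
The 2 values of 161 occupy positions 5–6 → each gets rank 5.
Sample 2 values → pooled ranks: 161→5, 131→3, 118→1, 161→5
Rank sum = 5 + 3 + 1 + 5 = 14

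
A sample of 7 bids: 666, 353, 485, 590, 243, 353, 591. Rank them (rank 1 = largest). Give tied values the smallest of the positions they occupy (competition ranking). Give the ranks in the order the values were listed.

Sorted (descending): 666, 591, 590, 485, 353, 353, 243
The 2 values of 353 occupy positions 5–6 → each gets rank 5.

1, 5, 4, 3, 7, 5, 2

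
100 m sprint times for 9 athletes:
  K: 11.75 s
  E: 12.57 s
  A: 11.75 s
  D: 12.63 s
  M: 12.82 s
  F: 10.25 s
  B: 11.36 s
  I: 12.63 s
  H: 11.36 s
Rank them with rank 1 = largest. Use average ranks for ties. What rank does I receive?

2.5

Sorted (descending): 12.82, 12.63, 12.63, 12.57, 11.75, 11.75, 11.36, 11.36, 10.25
The 2 values of 12.63 occupy positions 2–3 → average rank (2+3)/2 = 2.5.
The 2 values of 11.75 occupy positions 5–6 → average rank (5+6)/2 = 5.5.
The 2 values of 11.36 occupy positions 7–8 → average rank (7+8)/2 = 7.5.
I has value 12.63 s → rank 2.5.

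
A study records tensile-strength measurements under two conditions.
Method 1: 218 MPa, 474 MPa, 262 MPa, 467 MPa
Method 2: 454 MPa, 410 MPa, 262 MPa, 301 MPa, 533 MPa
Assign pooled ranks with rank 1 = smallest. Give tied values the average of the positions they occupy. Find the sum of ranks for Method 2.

26.5

Sorted (ascending): 218, 262, 262, 301, 410, 454, 467, 474, 533
The 2 values of 262 occupy positions 2–3 → average rank (2+3)/2 = 2.5.
Method 2 values → pooled ranks: 454→6, 410→5, 262→2.5, 301→4, 533→9
Rank sum = 6 + 5 + 2.5 + 4 + 9 = 26.5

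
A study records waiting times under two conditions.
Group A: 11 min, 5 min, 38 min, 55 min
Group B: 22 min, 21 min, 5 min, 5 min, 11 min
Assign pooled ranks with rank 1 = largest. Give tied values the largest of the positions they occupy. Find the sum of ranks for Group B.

31

Sorted (descending): 55, 38, 22, 21, 11, 11, 5, 5, 5
The 2 values of 11 occupy positions 5–6 → each gets rank 6.
The 3 values of 5 occupy positions 7–9 → each gets rank 9.
Group B values → pooled ranks: 22→3, 21→4, 5→9, 5→9, 11→6
Rank sum = 3 + 4 + 9 + 9 + 6 = 31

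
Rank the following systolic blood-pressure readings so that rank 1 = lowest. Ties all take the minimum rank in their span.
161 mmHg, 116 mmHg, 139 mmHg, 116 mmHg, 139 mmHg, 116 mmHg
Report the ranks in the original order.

Sorted (ascending): 116, 116, 116, 139, 139, 161
The 3 values of 116 occupy positions 1–3 → each gets rank 1.
The 2 values of 139 occupy positions 4–5 → each gets rank 4.

6, 1, 4, 1, 4, 1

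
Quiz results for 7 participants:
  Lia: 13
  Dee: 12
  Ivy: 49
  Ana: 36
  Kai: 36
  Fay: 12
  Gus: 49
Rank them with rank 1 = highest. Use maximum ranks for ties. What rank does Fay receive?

7

Sorted (descending): 49, 49, 36, 36, 13, 12, 12
The 2 values of 49 occupy positions 1–2 → each gets rank 2.
The 2 values of 36 occupy positions 3–4 → each gets rank 4.
The 2 values of 12 occupy positions 6–7 → each gets rank 7.
Fay has value 12 → rank 7.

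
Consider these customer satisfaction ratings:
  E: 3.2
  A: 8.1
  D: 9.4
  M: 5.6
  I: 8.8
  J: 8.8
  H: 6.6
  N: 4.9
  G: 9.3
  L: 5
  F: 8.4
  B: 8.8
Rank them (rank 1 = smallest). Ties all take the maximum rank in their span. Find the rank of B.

10

Sorted (ascending): 3.2, 4.9, 5, 5.6, 6.6, 8.1, 8.4, 8.8, 8.8, 8.8, 9.3, 9.4
The 3 values of 8.8 occupy positions 8–10 → each gets rank 10.
B has value 8.8 → rank 10.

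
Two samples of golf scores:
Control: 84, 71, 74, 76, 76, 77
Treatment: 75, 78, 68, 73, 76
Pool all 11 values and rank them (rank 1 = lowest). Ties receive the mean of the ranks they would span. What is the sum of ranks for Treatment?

26

Sorted (ascending): 68, 71, 73, 74, 75, 76, 76, 76, 77, 78, 84
The 3 values of 76 occupy positions 6–8 → average rank 7.
Treatment values → pooled ranks: 75→5, 78→10, 68→1, 73→3, 76→7
Rank sum = 5 + 10 + 1 + 3 + 7 = 26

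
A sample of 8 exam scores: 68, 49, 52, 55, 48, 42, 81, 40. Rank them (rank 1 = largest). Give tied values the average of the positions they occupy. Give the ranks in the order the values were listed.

Sorted (descending): 81, 68, 55, 52, 49, 48, 42, 40
No ties — each value takes its position as its rank.

2, 5, 4, 3, 6, 7, 1, 8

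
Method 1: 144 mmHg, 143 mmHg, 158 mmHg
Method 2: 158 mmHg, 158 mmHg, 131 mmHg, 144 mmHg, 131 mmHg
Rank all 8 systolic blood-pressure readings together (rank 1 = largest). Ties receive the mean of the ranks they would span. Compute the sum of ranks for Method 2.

23.5

Sorted (descending): 158, 158, 158, 144, 144, 143, 131, 131
The 3 values of 158 occupy positions 1–3 → average rank 2.
The 2 values of 144 occupy positions 4–5 → average rank (4+5)/2 = 4.5.
The 2 values of 131 occupy positions 7–8 → average rank (7+8)/2 = 7.5.
Method 2 values → pooled ranks: 158→2, 158→2, 131→7.5, 144→4.5, 131→7.5
Rank sum = 2 + 2 + 7.5 + 4.5 + 7.5 = 23.5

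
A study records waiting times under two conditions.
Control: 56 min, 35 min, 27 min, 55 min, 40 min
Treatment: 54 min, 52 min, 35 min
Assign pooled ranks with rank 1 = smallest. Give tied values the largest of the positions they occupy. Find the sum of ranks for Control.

Sorted (ascending): 27, 35, 35, 40, 52, 54, 55, 56
The 2 values of 35 occupy positions 2–3 → each gets rank 3.
Control values → pooled ranks: 56→8, 35→3, 27→1, 55→7, 40→4
Rank sum = 8 + 3 + 1 + 7 + 4 = 23

23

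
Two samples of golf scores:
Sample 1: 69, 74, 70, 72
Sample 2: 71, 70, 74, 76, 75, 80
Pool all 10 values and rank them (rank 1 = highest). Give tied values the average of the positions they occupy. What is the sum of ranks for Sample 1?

29

Sorted (descending): 80, 76, 75, 74, 74, 72, 71, 70, 70, 69
The 2 values of 74 occupy positions 4–5 → average rank (4+5)/2 = 4.5.
The 2 values of 70 occupy positions 8–9 → average rank (8+9)/2 = 8.5.
Sample 1 values → pooled ranks: 69→10, 74→4.5, 70→8.5, 72→6
Rank sum = 10 + 4.5 + 8.5 + 6 = 29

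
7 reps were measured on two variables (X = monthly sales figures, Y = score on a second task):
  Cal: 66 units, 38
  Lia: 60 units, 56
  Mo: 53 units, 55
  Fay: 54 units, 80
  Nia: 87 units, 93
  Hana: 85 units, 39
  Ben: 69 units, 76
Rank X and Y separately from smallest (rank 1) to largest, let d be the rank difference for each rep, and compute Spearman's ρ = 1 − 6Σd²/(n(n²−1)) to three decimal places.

Ranks of variable 1: 4, 3, 1, 2, 7, 6, 5
Ranks of variable 2: 1, 4, 3, 6, 7, 2, 5
d = r₁ − r₂: 3, -1, -2, -4, 0, 4, 0
d²: 9, 1, 4, 16, 0, 16, 0; Σd² = 46
ρ = 1 − 6·46/(7·48) = 1 − 276/336 = 0.179

0.179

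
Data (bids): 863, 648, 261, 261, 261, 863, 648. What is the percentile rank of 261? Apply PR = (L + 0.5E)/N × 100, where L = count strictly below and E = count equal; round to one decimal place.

21.4

N = 7.
Strictly below 261: 0. Equal to 261: 3.
PR = (0 + 0.5·3)/7 × 100 = 21.4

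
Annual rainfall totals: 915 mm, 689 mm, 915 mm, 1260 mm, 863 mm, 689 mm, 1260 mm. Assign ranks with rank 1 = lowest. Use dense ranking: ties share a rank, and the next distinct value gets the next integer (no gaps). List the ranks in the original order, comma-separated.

Sorted (ascending): 689, 689, 863, 915, 915, 1260, 1260
The 2 values of 689 share dense rank 1.
The 2 values of 915 share dense rank 3.
The 2 values of 1260 share dense rank 4.
Remaining distinct values take the next consecutive integers.

3, 1, 3, 4, 2, 1, 4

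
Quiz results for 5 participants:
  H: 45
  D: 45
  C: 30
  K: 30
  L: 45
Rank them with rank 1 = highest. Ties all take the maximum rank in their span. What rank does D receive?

Sorted (descending): 45, 45, 45, 30, 30
The 3 values of 45 occupy positions 1–3 → each gets rank 3.
The 2 values of 30 occupy positions 4–5 → each gets rank 5.
D has value 45 → rank 3.

3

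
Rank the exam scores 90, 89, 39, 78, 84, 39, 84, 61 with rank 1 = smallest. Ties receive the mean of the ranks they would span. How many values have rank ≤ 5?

Sorted (ascending): 39, 39, 61, 78, 84, 84, 89, 90
The 2 values of 39 occupy positions 1–2 → average rank (1+2)/2 = 1.5.
The 2 values of 84 occupy positions 5–6 → average rank (5+6)/2 = 5.5.
Ranks ≤ 5: {1.5, 1.5, 3, 4} → 4 values.

4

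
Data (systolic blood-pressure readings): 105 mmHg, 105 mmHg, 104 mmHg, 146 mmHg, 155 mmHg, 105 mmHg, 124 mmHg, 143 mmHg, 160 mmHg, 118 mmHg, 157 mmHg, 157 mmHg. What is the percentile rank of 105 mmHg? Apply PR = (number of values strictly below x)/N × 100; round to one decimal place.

8.3

N = 12.
Strictly below 105: 1. Equal to 105: 3.
PR = 1/12 × 100 = 8.3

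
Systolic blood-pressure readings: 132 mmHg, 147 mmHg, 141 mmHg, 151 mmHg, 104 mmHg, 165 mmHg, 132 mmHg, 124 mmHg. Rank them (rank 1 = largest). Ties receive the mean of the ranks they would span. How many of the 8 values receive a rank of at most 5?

4

Sorted (descending): 165, 151, 147, 141, 132, 132, 124, 104
The 2 values of 132 occupy positions 5–6 → average rank (5+6)/2 = 5.5.
Ranks ≤ 5: {1, 2, 3, 4} → 4 values.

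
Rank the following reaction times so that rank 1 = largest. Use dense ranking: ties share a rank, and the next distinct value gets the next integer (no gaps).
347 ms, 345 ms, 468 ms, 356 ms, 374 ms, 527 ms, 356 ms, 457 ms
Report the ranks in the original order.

6, 7, 2, 5, 4, 1, 5, 3

Sorted (descending): 527, 468, 457, 374, 356, 356, 347, 345
The 2 values of 356 share dense rank 5.
Remaining distinct values take the next consecutive integers.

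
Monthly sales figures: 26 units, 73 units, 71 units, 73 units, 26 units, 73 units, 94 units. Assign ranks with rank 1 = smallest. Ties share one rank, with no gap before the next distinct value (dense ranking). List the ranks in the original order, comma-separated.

Sorted (ascending): 26, 26, 71, 73, 73, 73, 94
The 2 values of 26 share dense rank 1.
The 3 values of 73 share dense rank 3.
Remaining distinct values take the next consecutive integers.

1, 3, 2, 3, 1, 3, 4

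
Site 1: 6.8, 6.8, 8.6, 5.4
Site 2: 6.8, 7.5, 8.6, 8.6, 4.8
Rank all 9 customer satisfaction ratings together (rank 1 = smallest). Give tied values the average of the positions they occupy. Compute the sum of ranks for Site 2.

Sorted (ascending): 4.8, 5.4, 6.8, 6.8, 6.8, 7.5, 8.6, 8.6, 8.6
The 3 values of 6.8 occupy positions 3–5 → average rank 4.
The 3 values of 8.6 occupy positions 7–9 → average rank 8.
Site 2 values → pooled ranks: 6.8→4, 7.5→6, 8.6→8, 8.6→8, 4.8→1
Rank sum = 4 + 6 + 8 + 8 + 1 = 27

27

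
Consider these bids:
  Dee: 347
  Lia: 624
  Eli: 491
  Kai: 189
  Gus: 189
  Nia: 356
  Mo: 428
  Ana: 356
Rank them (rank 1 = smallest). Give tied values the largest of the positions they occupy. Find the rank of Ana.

5

Sorted (ascending): 189, 189, 347, 356, 356, 428, 491, 624
The 2 values of 189 occupy positions 1–2 → each gets rank 2.
The 2 values of 356 occupy positions 4–5 → each gets rank 5.
Ana has value 356 → rank 5.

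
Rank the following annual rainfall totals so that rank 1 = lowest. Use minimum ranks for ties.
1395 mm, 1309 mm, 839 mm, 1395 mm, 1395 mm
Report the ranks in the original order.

Sorted (ascending): 839, 1309, 1395, 1395, 1395
The 3 values of 1395 occupy positions 3–5 → each gets rank 3.

3, 2, 1, 3, 3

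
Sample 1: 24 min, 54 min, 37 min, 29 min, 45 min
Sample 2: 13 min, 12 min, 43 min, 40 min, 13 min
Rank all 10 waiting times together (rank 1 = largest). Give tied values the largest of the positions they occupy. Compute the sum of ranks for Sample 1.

21

Sorted (descending): 54, 45, 43, 40, 37, 29, 24, 13, 13, 12
The 2 values of 13 occupy positions 8–9 → each gets rank 9.
Sample 1 values → pooled ranks: 24→7, 54→1, 37→5, 29→6, 45→2
Rank sum = 7 + 1 + 5 + 6 + 2 = 21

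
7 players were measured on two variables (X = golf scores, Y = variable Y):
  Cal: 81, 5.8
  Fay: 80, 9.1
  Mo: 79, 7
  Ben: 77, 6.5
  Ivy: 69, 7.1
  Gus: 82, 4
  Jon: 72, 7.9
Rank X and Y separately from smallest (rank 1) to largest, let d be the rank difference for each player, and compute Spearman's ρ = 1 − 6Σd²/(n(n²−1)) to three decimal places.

Ranks of variable 1: 6, 5, 4, 3, 1, 7, 2
Ranks of variable 2: 2, 7, 4, 3, 5, 1, 6
d = r₁ − r₂: 4, -2, 0, 0, -4, 6, -4
d²: 16, 4, 0, 0, 16, 36, 16; Σd² = 88
ρ = 1 − 6·88/(7·48) = 1 − 528/336 = -0.571

-0.571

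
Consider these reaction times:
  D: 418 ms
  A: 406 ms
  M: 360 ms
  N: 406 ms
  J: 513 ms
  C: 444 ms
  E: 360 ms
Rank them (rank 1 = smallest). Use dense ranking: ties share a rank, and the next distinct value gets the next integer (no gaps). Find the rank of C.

Sorted (ascending): 360, 360, 406, 406, 418, 444, 513
The 2 values of 360 share dense rank 1.
The 2 values of 406 share dense rank 2.
Remaining distinct values take the next consecutive integers.
C has value 444 ms → rank 4.

4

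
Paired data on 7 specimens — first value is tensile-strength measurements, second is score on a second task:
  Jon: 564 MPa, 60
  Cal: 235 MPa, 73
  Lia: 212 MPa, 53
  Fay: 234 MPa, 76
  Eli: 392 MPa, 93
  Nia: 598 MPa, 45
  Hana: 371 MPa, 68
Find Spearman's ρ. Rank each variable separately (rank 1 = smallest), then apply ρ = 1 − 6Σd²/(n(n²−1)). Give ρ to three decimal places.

Ranks of variable 1: 6, 3, 1, 2, 5, 7, 4
Ranks of variable 2: 3, 5, 2, 6, 7, 1, 4
d = r₁ − r₂: 3, -2, -1, -4, -2, 6, 0
d²: 9, 4, 1, 16, 4, 36, 0; Σd² = 70
ρ = 1 − 6·70/(7·48) = 1 − 420/336 = -0.250

-0.250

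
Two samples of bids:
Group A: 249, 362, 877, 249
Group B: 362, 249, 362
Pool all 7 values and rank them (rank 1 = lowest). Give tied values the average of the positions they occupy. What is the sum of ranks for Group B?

Sorted (ascending): 249, 249, 249, 362, 362, 362, 877
The 3 values of 249 occupy positions 1–3 → average rank 2.
The 3 values of 362 occupy positions 4–6 → average rank 5.
Group B values → pooled ranks: 362→5, 249→2, 362→5
Rank sum = 5 + 2 + 5 = 12

12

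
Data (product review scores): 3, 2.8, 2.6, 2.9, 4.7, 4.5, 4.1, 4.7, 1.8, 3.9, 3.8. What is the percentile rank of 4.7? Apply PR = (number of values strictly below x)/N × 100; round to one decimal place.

N = 11.
Strictly below 4.7: 9. Equal to 4.7: 2.
PR = 9/11 × 100 = 81.8

81.8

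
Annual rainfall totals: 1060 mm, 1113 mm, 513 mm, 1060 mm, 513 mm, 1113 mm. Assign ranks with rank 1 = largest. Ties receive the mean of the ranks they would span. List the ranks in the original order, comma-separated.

Sorted (descending): 1113, 1113, 1060, 1060, 513, 513
The 2 values of 1113 occupy positions 1–2 → average rank (1+2)/2 = 1.5.
The 2 values of 1060 occupy positions 3–4 → average rank (3+4)/2 = 3.5.
The 2 values of 513 occupy positions 5–6 → average rank (5+6)/2 = 5.5.

3.5, 1.5, 5.5, 3.5, 5.5, 1.5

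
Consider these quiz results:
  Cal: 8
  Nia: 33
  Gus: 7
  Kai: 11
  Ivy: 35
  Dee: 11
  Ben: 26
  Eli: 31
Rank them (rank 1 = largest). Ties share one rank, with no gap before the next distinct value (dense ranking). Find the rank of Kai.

Sorted (descending): 35, 33, 31, 26, 11, 11, 8, 7
The 2 values of 11 share dense rank 5.
Remaining distinct values take the next consecutive integers.
Kai has value 11 → rank 5.

5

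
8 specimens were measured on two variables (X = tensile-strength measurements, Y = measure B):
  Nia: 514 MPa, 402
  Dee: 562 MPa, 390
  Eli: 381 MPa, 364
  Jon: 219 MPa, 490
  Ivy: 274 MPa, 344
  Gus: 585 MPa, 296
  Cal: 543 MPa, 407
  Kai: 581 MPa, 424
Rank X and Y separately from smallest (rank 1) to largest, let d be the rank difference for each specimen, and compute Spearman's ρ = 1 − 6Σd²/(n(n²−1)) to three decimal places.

-0.238

Ranks of variable 1: 4, 6, 3, 1, 2, 8, 5, 7
Ranks of variable 2: 5, 4, 3, 8, 2, 1, 6, 7
d = r₁ − r₂: -1, 2, 0, -7, 0, 7, -1, 0
d²: 1, 4, 0, 49, 0, 49, 1, 0; Σd² = 104
ρ = 1 − 6·104/(8·63) = 1 − 624/504 = -0.238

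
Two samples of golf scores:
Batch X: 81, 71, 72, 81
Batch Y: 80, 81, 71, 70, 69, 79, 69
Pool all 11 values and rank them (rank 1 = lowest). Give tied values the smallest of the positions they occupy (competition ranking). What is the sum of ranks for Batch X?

Sorted (ascending): 69, 69, 70, 71, 71, 72, 79, 80, 81, 81, 81
The 2 values of 69 occupy positions 1–2 → each gets rank 1.
The 2 values of 71 occupy positions 4–5 → each gets rank 4.
The 3 values of 81 occupy positions 9–11 → each gets rank 9.
Batch X values → pooled ranks: 81→9, 71→4, 72→6, 81→9
Rank sum = 9 + 4 + 6 + 9 = 28

28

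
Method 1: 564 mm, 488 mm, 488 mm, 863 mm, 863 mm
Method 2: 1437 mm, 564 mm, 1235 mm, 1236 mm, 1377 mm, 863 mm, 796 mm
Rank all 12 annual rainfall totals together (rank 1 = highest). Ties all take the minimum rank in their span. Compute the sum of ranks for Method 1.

Sorted (descending): 1437, 1377, 1236, 1235, 863, 863, 863, 796, 564, 564, 488, 488
The 3 values of 863 occupy positions 5–7 → each gets rank 5.
The 2 values of 564 occupy positions 9–10 → each gets rank 9.
The 2 values of 488 occupy positions 11–12 → each gets rank 11.
Method 1 values → pooled ranks: 564→9, 488→11, 488→11, 863→5, 863→5
Rank sum = 9 + 11 + 11 + 5 + 5 = 41

41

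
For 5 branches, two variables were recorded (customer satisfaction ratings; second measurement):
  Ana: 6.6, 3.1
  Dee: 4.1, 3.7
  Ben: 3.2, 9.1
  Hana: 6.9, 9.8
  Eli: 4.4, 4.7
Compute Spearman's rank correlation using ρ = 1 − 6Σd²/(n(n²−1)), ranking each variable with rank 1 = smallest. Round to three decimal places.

0.100

Ranks of variable 1: 4, 2, 1, 5, 3
Ranks of variable 2: 1, 2, 4, 5, 3
d = r₁ − r₂: 3, 0, -3, 0, 0
d²: 9, 0, 9, 0, 0; Σd² = 18
ρ = 1 − 6·18/(5·24) = 1 − 108/120 = 0.100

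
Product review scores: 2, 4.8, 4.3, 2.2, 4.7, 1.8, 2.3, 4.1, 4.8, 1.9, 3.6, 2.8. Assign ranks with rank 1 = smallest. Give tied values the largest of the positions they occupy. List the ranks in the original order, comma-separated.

Sorted (ascending): 1.8, 1.9, 2, 2.2, 2.3, 2.8, 3.6, 4.1, 4.3, 4.7, 4.8, 4.8
The 2 values of 4.8 occupy positions 11–12 → each gets rank 12.

3, 12, 9, 4, 10, 1, 5, 8, 12, 2, 7, 6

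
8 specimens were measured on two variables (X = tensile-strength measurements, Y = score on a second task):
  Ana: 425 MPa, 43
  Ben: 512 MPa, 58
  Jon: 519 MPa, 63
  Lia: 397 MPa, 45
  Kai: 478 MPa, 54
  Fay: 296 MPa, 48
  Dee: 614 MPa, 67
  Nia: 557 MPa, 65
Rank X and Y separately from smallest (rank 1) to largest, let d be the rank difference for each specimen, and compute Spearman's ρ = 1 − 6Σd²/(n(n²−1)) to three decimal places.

Ranks of variable 1: 3, 5, 6, 2, 4, 1, 8, 7
Ranks of variable 2: 1, 5, 6, 2, 4, 3, 8, 7
d = r₁ − r₂: 2, 0, 0, 0, 0, -2, 0, 0
d²: 4, 0, 0, 0, 0, 4, 0, 0; Σd² = 8
ρ = 1 − 6·8/(8·63) = 1 − 48/504 = 0.905

0.905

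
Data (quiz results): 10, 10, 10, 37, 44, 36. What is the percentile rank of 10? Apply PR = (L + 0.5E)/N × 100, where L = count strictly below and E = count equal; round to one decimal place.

N = 6.
Strictly below 10: 0. Equal to 10: 3.
PR = (0 + 0.5·3)/6 × 100 = 25.0

25.0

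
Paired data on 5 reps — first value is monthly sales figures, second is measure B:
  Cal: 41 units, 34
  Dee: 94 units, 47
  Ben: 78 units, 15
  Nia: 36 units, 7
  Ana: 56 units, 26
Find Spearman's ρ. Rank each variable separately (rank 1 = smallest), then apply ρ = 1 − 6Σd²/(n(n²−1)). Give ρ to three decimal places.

0.600

Ranks of variable 1: 2, 5, 4, 1, 3
Ranks of variable 2: 4, 5, 2, 1, 3
d = r₁ − r₂: -2, 0, 2, 0, 0
d²: 4, 0, 4, 0, 0; Σd² = 8
ρ = 1 − 6·8/(5·24) = 1 − 48/120 = 0.600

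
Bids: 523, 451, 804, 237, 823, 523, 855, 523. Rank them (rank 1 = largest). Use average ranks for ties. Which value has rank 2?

Sorted (descending): 855, 823, 804, 523, 523, 523, 451, 237
The 3 values of 523 occupy positions 4–6 → average rank 5.
Rank 2 → value 823.

823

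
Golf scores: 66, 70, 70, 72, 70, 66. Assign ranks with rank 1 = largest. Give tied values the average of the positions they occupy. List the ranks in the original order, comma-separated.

5.5, 3, 3, 1, 3, 5.5

Sorted (descending): 72, 70, 70, 70, 66, 66
The 3 values of 70 occupy positions 2–4 → average rank 3.
The 2 values of 66 occupy positions 5–6 → average rank (5+6)/2 = 5.5.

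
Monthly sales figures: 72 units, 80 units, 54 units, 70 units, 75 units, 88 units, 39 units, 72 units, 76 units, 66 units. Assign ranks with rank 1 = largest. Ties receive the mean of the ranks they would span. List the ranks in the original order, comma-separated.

Sorted (descending): 88, 80, 76, 75, 72, 72, 70, 66, 54, 39
The 2 values of 72 occupy positions 5–6 → average rank (5+6)/2 = 5.5.

5.5, 2, 9, 7, 4, 1, 10, 5.5, 3, 8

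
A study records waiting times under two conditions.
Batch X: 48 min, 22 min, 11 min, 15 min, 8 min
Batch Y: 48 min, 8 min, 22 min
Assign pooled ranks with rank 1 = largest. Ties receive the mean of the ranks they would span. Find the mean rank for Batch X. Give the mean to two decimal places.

Sorted (descending): 48, 48, 22, 22, 15, 11, 8, 8
The 2 values of 48 occupy positions 1–2 → average rank (1+2)/2 = 1.5.
The 2 values of 22 occupy positions 3–4 → average rank (3+4)/2 = 3.5.
The 2 values of 8 occupy positions 7–8 → average rank (7+8)/2 = 7.5.
Batch X values → pooled ranks: 48→1.5, 22→3.5, 11→6, 15→5, 8→7.5
Mean rank = (1.5 + 3.5 + 6 + 5 + 7.5) / 5 = 4.70

4.70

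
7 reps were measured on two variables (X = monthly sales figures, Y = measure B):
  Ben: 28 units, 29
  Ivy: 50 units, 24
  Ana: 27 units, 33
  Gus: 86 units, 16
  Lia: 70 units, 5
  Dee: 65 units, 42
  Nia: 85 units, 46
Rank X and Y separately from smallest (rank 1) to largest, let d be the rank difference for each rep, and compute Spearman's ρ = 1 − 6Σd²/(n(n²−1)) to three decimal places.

Ranks of variable 1: 2, 3, 1, 7, 5, 4, 6
Ranks of variable 2: 4, 3, 5, 2, 1, 6, 7
d = r₁ − r₂: -2, 0, -4, 5, 4, -2, -1
d²: 4, 0, 16, 25, 16, 4, 1; Σd² = 66
ρ = 1 − 6·66/(7·48) = 1 − 396/336 = -0.179

-0.179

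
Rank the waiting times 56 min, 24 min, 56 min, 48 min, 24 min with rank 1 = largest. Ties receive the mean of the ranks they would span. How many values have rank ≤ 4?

Sorted (descending): 56, 56, 48, 24, 24
The 2 values of 56 occupy positions 1–2 → average rank (1+2)/2 = 1.5.
The 2 values of 24 occupy positions 4–5 → average rank (4+5)/2 = 4.5.
Ranks ≤ 4: {1.5, 1.5, 3} → 3 values.

3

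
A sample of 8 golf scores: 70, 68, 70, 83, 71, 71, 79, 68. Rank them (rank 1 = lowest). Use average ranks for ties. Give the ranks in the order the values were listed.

3.5, 1.5, 3.5, 8, 5.5, 5.5, 7, 1.5

Sorted (ascending): 68, 68, 70, 70, 71, 71, 79, 83
The 2 values of 68 occupy positions 1–2 → average rank (1+2)/2 = 1.5.
The 2 values of 70 occupy positions 3–4 → average rank (3+4)/2 = 3.5.
The 2 values of 71 occupy positions 5–6 → average rank (5+6)/2 = 5.5.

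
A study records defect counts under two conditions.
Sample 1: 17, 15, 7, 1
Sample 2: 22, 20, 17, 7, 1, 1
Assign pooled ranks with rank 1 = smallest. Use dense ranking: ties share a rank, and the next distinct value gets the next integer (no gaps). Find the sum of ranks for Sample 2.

19

Sorted (ascending): 1, 1, 1, 7, 7, 15, 17, 17, 20, 22
The 3 values of 1 share dense rank 1.
The 2 values of 7 share dense rank 2.
The 2 values of 17 share dense rank 4.
Remaining distinct values take the next consecutive integers.
Sample 2 values → pooled ranks: 22→6, 20→5, 17→4, 7→2, 1→1, 1→1
Rank sum = 6 + 5 + 4 + 2 + 1 + 1 = 19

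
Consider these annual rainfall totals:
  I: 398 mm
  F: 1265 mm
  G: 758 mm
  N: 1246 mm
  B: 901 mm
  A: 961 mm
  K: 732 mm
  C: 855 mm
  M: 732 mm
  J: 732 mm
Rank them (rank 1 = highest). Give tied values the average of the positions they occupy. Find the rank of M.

Sorted (descending): 1265, 1246, 961, 901, 855, 758, 732, 732, 732, 398
The 3 values of 732 occupy positions 7–9 → average rank 8.
M has value 732 mm → rank 8.

8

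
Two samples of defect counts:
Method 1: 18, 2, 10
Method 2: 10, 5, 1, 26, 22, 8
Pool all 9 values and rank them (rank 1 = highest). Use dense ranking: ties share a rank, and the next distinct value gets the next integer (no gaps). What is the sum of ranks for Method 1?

Sorted (descending): 26, 22, 18, 10, 10, 8, 5, 2, 1
The 2 values of 10 share dense rank 4.
Remaining distinct values take the next consecutive integers.
Method 1 values → pooled ranks: 18→3, 2→7, 10→4
Rank sum = 3 + 7 + 4 = 14

14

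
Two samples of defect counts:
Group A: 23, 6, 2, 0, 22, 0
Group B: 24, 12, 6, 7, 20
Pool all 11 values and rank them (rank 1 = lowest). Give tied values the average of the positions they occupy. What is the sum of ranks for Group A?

Sorted (ascending): 0, 0, 2, 6, 6, 7, 12, 20, 22, 23, 24
The 2 values of 0 occupy positions 1–2 → average rank (1+2)/2 = 1.5.
The 2 values of 6 occupy positions 4–5 → average rank (4+5)/2 = 4.5.
Group A values → pooled ranks: 23→10, 6→4.5, 2→3, 0→1.5, 22→9, 0→1.5
Rank sum = 10 + 4.5 + 3 + 1.5 + 9 + 1.5 = 29.5

29.5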